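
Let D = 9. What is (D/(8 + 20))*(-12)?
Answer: -27/7 ≈ -3.8571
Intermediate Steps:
(D/(8 + 20))*(-12) = (9/(8 + 20))*(-12) = (9/28)*(-12) = -27/7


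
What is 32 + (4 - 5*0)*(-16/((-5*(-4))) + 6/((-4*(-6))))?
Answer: 149/5 ≈ 29.800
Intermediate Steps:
32 + (4 - 5*0)*(-16/((-5*(-4))) + 6/((-4*(-6)))) = 32 + (4 + 0)*(-16/20 + 6/24) = 32 + 4*(-16*1/20 + 6*(1/24)) = 32 + 4*(-⅘ + ¼) = 32 + 4*(-11/20) = 32 - 11/5 = 149/5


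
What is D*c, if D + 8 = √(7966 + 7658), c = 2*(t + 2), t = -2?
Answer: 0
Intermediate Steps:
c = 0 (c = 2*(-2 + 2) = 2*0 = 0)
D = -8 + 6*√434 (D = -8 + √(7966 + 7658) = -8 + √15624 = -8 + 6*√434 ≈ 117.00)
D*c = (-8 + 6*√434)*0 = 0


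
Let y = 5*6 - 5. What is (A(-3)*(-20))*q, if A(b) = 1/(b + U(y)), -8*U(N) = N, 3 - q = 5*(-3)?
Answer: 2880/49 ≈ 58.776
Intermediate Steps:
q = 18 (q = 3 - 5*(-3) = 3 - 1*(-15) = 3 + 15 = 18)
y = 25 (y = 30 - 5 = 25)
U(N) = -N/8
A(b) = 1/(-25/8 + b) (A(b) = 1/(b - ⅛*25) = 1/(b - 25/8) = 1/(-25/8 + b))
(A(-3)*(-20))*q = ((8/(-25 + 8*(-3)))*(-20))*18 = ((8/(-25 - 24))*(-20))*18 = ((8/(-49))*(-20))*18 = ((8*(-1/49))*(-20))*18 = -8/49*(-20)*18 = (160/49)*18 = 2880/49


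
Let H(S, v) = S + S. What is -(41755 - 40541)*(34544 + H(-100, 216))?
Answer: -41693616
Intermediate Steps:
H(S, v) = 2*S
-(41755 - 40541)*(34544 + H(-100, 216)) = -(41755 - 40541)*(34544 + 2*(-100)) = -1214*(34544 - 200) = -1214*34344 = -1*41693616 = -41693616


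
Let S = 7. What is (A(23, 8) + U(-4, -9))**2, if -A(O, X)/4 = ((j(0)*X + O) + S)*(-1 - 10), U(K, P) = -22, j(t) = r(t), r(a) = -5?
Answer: 213444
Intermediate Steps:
j(t) = -5
A(O, X) = 308 - 220*X + 44*O (A(O, X) = -4*((-5*X + O) + 7)*(-1 - 10) = -4*((O - 5*X) + 7)*(-11) = -4*(7 + O - 5*X)*(-11) = -4*(-77 - 11*O + 55*X) = 308 - 220*X + 44*O)
(A(23, 8) + U(-4, -9))**2 = ((308 - 220*8 + 44*23) - 22)**2 = ((308 - 1760 + 1012) - 22)**2 = (-440 - 22)**2 = (-462)**2 = 213444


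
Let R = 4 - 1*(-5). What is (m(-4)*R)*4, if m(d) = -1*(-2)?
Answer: 72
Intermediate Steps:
m(d) = 2
R = 9 (R = 4 + 5 = 9)
(m(-4)*R)*4 = (2*9)*4 = 18*4 = 72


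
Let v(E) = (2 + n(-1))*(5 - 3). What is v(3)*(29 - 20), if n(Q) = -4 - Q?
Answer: -18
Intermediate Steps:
v(E) = -2 (v(E) = (2 + (-4 - 1*(-1)))*(5 - 3) = (2 + (-4 + 1))*2 = (2 - 3)*2 = -1*2 = -2)
v(3)*(29 - 20) = -2*(29 - 20) = -2*9 = -18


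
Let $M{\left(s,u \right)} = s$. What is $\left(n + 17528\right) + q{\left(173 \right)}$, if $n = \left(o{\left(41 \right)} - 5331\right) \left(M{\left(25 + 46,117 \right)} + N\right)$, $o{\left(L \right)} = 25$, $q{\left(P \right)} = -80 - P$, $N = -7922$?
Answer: $41674681$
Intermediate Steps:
$n = 41657406$ ($n = \left(25 - 5331\right) \left(\left(25 + 46\right) - 7922\right) = - 5306 \left(71 - 7922\right) = \left(-5306\right) \left(-7851\right) = 41657406$)
$\left(n + 17528\right) + q{\left(173 \right)} = \left(41657406 + 17528\right) - 253 = 41674934 - 253 = 41674681$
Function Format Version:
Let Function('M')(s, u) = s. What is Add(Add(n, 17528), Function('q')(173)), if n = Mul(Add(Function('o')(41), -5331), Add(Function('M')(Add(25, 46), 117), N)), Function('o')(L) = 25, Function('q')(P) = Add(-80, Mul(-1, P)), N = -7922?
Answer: 41674681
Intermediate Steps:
n = 41657406 (n = Mul(Add(25, -5331), Add(Add(25, 46), -7922)) = Mul(-5306, Add(71, -7922)) = Mul(-5306, -7851) = 41657406)
Add(Add(n, 17528), Function('q')(173)) = Add(Add(41657406, 17528), Add(-80, Mul(-1, 173))) = Add(41674934, Add(-80, -173)) = Add(41674934, -253) = 41674681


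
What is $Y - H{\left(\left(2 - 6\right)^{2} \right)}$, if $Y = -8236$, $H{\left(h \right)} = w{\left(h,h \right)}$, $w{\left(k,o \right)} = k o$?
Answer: $-8492$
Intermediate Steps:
$H{\left(h \right)} = h^{2}$ ($H{\left(h \right)} = h h = h^{2}$)
$Y - H{\left(\left(2 - 6\right)^{2} \right)} = -8236 - \left(\left(2 - 6\right)^{2}\right)^{2} = -8236 - \left(\left(-4\right)^{2}\right)^{2} = -8236 - 16^{2} = -8236 - 256 = -8492$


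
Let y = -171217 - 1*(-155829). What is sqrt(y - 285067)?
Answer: I*sqrt(300455) ≈ 548.14*I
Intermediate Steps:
y = -15388 (y = -171217 + 155829 = -15388)
sqrt(y - 285067) = sqrt(-15388 - 285067) = sqrt(-300455) = I*sqrt(300455)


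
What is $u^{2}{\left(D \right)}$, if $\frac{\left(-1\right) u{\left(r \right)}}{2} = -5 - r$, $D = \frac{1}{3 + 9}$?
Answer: $\frac{3721}{36} \approx 103.36$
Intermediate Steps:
$D = \frac{1}{12} \approx 0.083333$
$u{\left(r \right)} = 10 + 2 r$ ($u{\left(r \right)} = - 2 \left(-5 - r\right) = 10 + 2 r$)
$u^{2}{\left(D \right)} = \left(10 + 2 \cdot \frac{1}{12}\right)^{2} = \left(10 + \frac{1}{6}\right)^{2} = \left(\frac{61}{6}\right)^{2} = \frac{3721}{36}$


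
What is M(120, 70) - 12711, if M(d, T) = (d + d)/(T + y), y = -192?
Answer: -775491/61 ≈ -12713.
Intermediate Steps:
M(d, T) = 2*d/(-192 + T) (M(d, T) = (d + d)/(T - 192) = (2*d)/(-192 + T) = 2*d/(-192 + T))
M(120, 70) - 12711 = 2*120/(-192 + 70) - 12711 = 2*120/(-122) - 12711 = 2*120*(-1/122) - 12711 = -120/61 - 12711 = -775491/61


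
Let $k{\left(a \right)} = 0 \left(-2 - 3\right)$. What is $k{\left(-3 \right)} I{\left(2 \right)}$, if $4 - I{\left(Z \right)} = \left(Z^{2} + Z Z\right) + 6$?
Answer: $0$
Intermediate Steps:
$k{\left(a \right)} = 0$ ($k{\left(a \right)} = 0 \left(-5\right) = 0$)
$I{\left(Z \right)} = -2 - 2 Z^{2}$ ($I{\left(Z \right)} = 4 - \left(\left(Z^{2} + Z Z\right) + 6\right) = 4 - \left(\left(Z^{2} + Z^{2}\right) + 6\right) = 4 - \left(2 Z^{2} + 6\right) = 4 - \left(6 + 2 Z^{2}\right) = -2 - 2 Z^{2}$)
$k{\left(-3 \right)} I{\left(2 \right)} = 0 \left(-2 - 2 \cdot 2^{2}\right) = 0 \left(-2 - 8\right) = 0 \left(-10\right) = 0$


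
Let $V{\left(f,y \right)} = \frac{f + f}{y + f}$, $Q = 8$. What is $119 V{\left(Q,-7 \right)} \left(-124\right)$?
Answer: $-236096$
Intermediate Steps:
$V{\left(f,y \right)} = \frac{2 f}{f + y}$
$119 V{\left(Q,-7 \right)} \left(-124\right) = 119 \cdot 2 \cdot 8 \frac{1}{8 - 7} \left(-124\right) = 119 \cdot 2 \cdot 8 \cdot 1^{-1} \left(-124\right) = 119 \cdot 2 \cdot 8 \cdot 1 \left(-124\right) = 119 \cdot 16 \left(-124\right) = 1904 \left(-124\right) = -236096$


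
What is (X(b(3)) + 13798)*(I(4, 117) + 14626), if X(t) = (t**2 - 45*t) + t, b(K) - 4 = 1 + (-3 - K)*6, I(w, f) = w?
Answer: 235879490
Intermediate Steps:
b(K) = -13 - 6*K (b(K) = 4 + (1 + (-3 - K)*6) = 4 + (1 + (-18 - 6*K)) = 4 + (-17 - 6*K) = -13 - 6*K)
X(t) = t**2 - 44*t
(X(b(3)) + 13798)*(I(4, 117) + 14626) = ((-13 - 6*3)*(-44 + (-13 - 6*3)) + 13798)*(4 + 14626) = ((-13 - 18)*(-44 + (-13 - 18)) + 13798)*14630 = (-31*(-44 - 31) + 13798)*14630 = (-31*(-75) + 13798)*14630 = (2325 + 13798)*14630 = 16123*14630 = 235879490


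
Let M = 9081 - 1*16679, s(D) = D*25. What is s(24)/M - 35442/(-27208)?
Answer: 353301/288724 ≈ 1.2237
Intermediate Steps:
s(D) = 25*D
M = -7598 (M = 9081 - 16679 = -7598)
s(24)/M - 35442/(-27208) = (25*24)/(-7598) - 35442/(-27208) = 600*(-1/7598) - 35442*(-1/27208) = -300/3799 + 99/76 = 353301/288724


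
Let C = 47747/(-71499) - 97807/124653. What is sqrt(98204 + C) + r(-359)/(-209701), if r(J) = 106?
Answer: -106/209701 + 2*sqrt(24075934309345192364162)/990284983 ≈ 313.37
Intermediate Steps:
C = -1438323276/990284983 (C = 47747*(-1/71499) - 97807*1/124653 = -47747/71499 - 97807/124653 = -1438323276/990284983 ≈ -1.4524)
sqrt(98204 + C) + r(-359)/(-209701) = sqrt(98204 - 1438323276/990284983) + 106/(-209701) = sqrt(97248508147256/990284983) + 106*(-1/209701) = 2*sqrt(24075934309345192364162)/990284983 - 106/209701 = -106/209701 + 2*sqrt(24075934309345192364162)/990284983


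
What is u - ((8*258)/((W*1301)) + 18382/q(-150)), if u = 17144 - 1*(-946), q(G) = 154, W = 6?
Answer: 257173993/14311 ≈ 17970.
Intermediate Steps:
u = 18090 (u = 17144 + 946 = 18090)
u - ((8*258)/((W*1301)) + 18382/q(-150)) = 18090 - ((8*258)/((6*1301)) + 18382/154) = 18090 - (2064/7806 + 18382*(1/154)) = 18090 - (2064*(1/7806) + 1313/11) = 18090 - (344/1301 + 1313/11) = 18090 - 1*1711997/14311 = 18090 - 1711997/14311 = 257173993/14311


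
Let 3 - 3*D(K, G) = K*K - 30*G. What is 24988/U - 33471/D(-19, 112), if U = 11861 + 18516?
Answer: -2975231725/91191754 ≈ -32.626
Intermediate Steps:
U = 30377
D(K, G) = 1 + 10*G - K**2/3 (D(K, G) = 1 - (K*K - 30*G)/3 = 1 - (K**2 - 30*G)/3 = 1 + (10*G - K**2/3) = 1 + 10*G - K**2/3)
24988/U - 33471/D(-19, 112) = 24988/30377 - 33471/(1 + 10*112 - 1/3*(-19)**2) = 24988*(1/30377) - 33471/(1 + 1120 - 1/3*361) = 24988/30377 - 33471/(1 + 1120 - 361/3) = 24988/30377 - 33471/3002/3 = 24988/30377 - 33471*3/3002 = 24988/30377 - 100413/3002 = -2975231725/91191754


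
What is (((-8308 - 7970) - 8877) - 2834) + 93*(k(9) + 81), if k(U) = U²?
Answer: -12923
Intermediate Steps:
(((-8308 - 7970) - 8877) - 2834) + 93*(k(9) + 81) = (((-8308 - 7970) - 8877) - 2834) + 93*(9² + 81) = ((-16278 - 8877) - 2834) + 93*(81 + 81) = (-25155 - 2834) + 93*162 = -27989 + 15066 = -12923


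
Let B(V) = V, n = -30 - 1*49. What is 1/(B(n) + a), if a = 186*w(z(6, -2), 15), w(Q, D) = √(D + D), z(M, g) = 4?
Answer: 79/1031639 + 186*√30/1031639 ≈ 0.0010641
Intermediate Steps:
w(Q, D) = √2*√D (w(Q, D) = √(2*D) = √2*√D)
n = -79 (n = -30 - 49 = -79)
a = 186*√30 (a = 186*(√2*√15) = 186*√30 ≈ 1018.8)
1/(B(n) + a) = 1/(-79 + 186*√30)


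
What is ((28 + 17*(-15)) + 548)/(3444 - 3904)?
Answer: -321/460 ≈ -0.69783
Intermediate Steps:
((28 + 17*(-15)) + 548)/(3444 - 3904) = ((28 - 255) + 548)/(-460) = (-227 + 548)*(-1/460) = 321*(-1/460) = -321/460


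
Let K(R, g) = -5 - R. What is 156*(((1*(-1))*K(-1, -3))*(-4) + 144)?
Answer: 19968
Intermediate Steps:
156*(((1*(-1))*K(-1, -3))*(-4) + 144) = 156*(((1*(-1))*(-5 - 1*(-1)))*(-4) + 144) = 156*(-(-5 + 1)*(-4) + 144) = 156*(-1*(-4)*(-4) + 144) = 156*(4*(-4) + 144) = 156*(-16 + 144) = 156*128 = 19968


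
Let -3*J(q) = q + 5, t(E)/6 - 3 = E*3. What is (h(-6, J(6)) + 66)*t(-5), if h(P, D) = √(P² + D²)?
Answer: -4752 - 24*√445 ≈ -5258.3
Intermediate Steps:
t(E) = 18 + 18*E (t(E) = 18 + 6*(E*3) = 18 + 6*(3*E) = 18 + 18*E)
J(q) = -5/3 - q/3 (J(q) = -(q + 5)/3 = -(5 + q)/3 = -5/3 - q/3)
h(P, D) = √(D² + P²)
(h(-6, J(6)) + 66)*t(-5) = (√((-5/3 - ⅓*6)² + (-6)²) + 66)*(18 + 18*(-5)) = (√((-5/3 - 2)² + 36) + 66)*(18 - 90) = (√((-11/3)² + 36) + 66)*(-72) = (√(121/9 + 36) + 66)*(-72) = (√(445/9) + 66)*(-72) = (√445/3 + 66)*(-72) = (66 + √445/3)*(-72) = -4752 - 24*√445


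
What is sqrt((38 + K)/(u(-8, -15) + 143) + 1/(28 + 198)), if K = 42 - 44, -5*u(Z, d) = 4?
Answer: 3*sqrt(9123394)/17854 ≈ 0.50753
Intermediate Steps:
u(Z, d) = -4/5 (u(Z, d) = -1/5*4 = -4/5)
K = -2
sqrt((38 + K)/(u(-8, -15) + 143) + 1/(28 + 198)) = sqrt((38 - 2)/(-4/5 + 143) + 1/(28 + 198)) = sqrt(36/(711/5) + 1/226) = sqrt(36*(5/711) + 1/226) = sqrt(20/79 + 1/226) = sqrt(4599/17854) = 3*sqrt(9123394)/17854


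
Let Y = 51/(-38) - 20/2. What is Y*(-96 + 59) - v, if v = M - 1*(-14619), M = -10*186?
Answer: -468895/38 ≈ -12339.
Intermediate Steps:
Y = -431/38 (Y = 51*(-1/38) - 20*½ = -51/38 - 10 = -431/38 ≈ -11.342)
M = -1860
v = 12759 (v = -1860 - 1*(-14619) = -1860 + 14619 = 12759)
Y*(-96 + 59) - v = -431*(-96 + 59)/38 - 1*12759 = -431/38*(-37) - 12759 = 15947/38 - 12759 = -468895/38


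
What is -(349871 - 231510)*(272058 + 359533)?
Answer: -74755742351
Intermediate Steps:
-(349871 - 231510)*(272058 + 359533) = -118361*631591 = -1*74755742351 = -74755742351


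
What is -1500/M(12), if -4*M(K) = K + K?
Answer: 250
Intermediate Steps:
M(K) = -K/2 (M(K) = -(K + K)/4 = -K/2)
-1500/M(12) = -1500/((-1/2*12)) = -1500/(-6) = -1500*(-1/6) = 250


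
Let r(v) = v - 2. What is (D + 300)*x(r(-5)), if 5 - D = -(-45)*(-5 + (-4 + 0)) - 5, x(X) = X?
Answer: -5005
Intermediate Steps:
r(v) = -2 + v
D = 415 (D = 5 - (-(-45)*(-5 + (-4 + 0)) - 5) = 5 - (-(-45)*(-5 - 4) - 5) = 5 - (-(-45)*(-9) - 5) = 5 - (-9*45 - 5) = 5 - (-405 - 5) = 5 - 1*(-410) = 5 + 410 = 415)
(D + 300)*x(r(-5)) = (415 + 300)*(-2 - 5) = 715*(-7) = -5005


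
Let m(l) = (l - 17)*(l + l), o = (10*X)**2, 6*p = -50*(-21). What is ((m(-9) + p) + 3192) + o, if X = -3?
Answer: 4735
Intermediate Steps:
p = 175 (p = (-50*(-21))/6 = (1/6)*1050 = 175)
o = 900 (o = (10*(-3))**2 = (-30)**2 = 900)
m(l) = 2*l*(-17 + l) (m(l) = (-17 + l)*(2*l) = 2*l*(-17 + l))
((m(-9) + p) + 3192) + o = ((2*(-9)*(-17 - 9) + 175) + 3192) + 900 = ((2*(-9)*(-26) + 175) + 3192) + 900 = ((468 + 175) + 3192) + 900 = (643 + 3192) + 900 = 3835 + 900 = 4735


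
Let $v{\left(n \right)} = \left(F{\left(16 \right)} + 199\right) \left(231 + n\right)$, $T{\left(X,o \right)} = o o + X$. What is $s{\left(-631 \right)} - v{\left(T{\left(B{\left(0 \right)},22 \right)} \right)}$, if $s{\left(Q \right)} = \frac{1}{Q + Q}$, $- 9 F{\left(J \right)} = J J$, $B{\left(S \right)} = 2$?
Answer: $- \frac{462983633}{3786} \approx -1.2229 \cdot 10^{5}$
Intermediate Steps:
$T{\left(X,o \right)} = X + o^{2}$ ($T{\left(X,o \right)} = o^{2} + X = X + o^{2}$)
$F{\left(J \right)} = - \frac{J^{2}}{9}$ ($F{\left(J \right)} = - \frac{J J}{9} = - \frac{J^{2}}{9}$)
$s{\left(Q \right)} = \frac{1}{2 Q}$
$v{\left(n \right)} = \frac{118195}{3} + \frac{1535 n}{9}$ ($v{\left(n \right)} = \left(- \frac{16^{2}}{9} + 199\right) \left(231 + n\right) = \left(\left(- \frac{1}{9}\right) 256 + 199\right) \left(231 + n\right) = \left(- \frac{256}{9} + 199\right) \left(231 + n\right) = \frac{1535 \left(231 + n\right)}{9} = \frac{118195}{3} + \frac{1535 n}{9}$)
$s{\left(-631 \right)} - v{\left(T{\left(B{\left(0 \right)},22 \right)} \right)} = \frac{1}{2 \left(-631\right)} - \left(\frac{118195}{3} + \frac{1535 \left(2 + 22^{2}\right)}{9}\right) = \frac{1}{2} \left(- \frac{1}{631}\right) - \left(\frac{118195}{3} + \frac{1535 \left(2 + 484\right)}{9}\right) = - \frac{1}{1262} - \left(\frac{118195}{3} + \frac{1535}{9} \cdot 486\right) = - \frac{1}{1262} - \left(\frac{118195}{3} + 82890\right) = - \frac{1}{1262} - \frac{366865}{3} = - \frac{462983633}{3786}$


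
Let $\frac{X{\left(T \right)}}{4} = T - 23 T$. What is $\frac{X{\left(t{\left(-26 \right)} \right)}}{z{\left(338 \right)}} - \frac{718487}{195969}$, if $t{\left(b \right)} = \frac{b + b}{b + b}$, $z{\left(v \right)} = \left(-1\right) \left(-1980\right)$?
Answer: $- \frac{10907951}{2939535} \approx -3.7108$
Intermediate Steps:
$z{\left(v \right)} = 1980$
$t{\left(b \right)} = 1$ ($t{\left(b \right)} = \frac{2 b}{2 b} = 2 b \frac{1}{2 b} = 1$)
$X{\left(T \right)} = - 88 T$ ($X{\left(T \right)} = 4 \left(T - 23 T\right) = 4 \left(- 22 T\right) = - 88 T$)
$\frac{X{\left(t{\left(-26 \right)} \right)}}{z{\left(338 \right)}} - \frac{718487}{195969} = \frac{\left(-88\right) 1}{1980} - \frac{718487}{195969} = \left(-88\right) \frac{1}{1980} - \frac{718487}{195969} = - \frac{2}{45} - \frac{718487}{195969} = - \frac{10907951}{2939535}$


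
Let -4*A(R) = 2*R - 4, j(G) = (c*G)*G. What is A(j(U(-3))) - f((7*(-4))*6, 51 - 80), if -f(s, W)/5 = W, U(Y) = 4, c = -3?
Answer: -120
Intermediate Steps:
j(G) = -3*G² (j(G) = (-3*G)*G = -3*G²)
f(s, W) = -5*W
A(R) = 1 - R/2 (A(R) = -(2*R - 4)/4 = -(-4 + 2*R)/4 = 1 - R/2)
A(j(U(-3))) - f((7*(-4))*6, 51 - 80) = (1 - (-3)*4²/2) - (-5)*(51 - 80) = (1 - (-3)*16/2) - (-5)*(-29) = (1 - ½*(-48)) - 1*145 = (1 + 24) - 145 = 25 - 145 = -120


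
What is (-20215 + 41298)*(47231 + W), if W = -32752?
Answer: 305260757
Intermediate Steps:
(-20215 + 41298)*(47231 + W) = (-20215 + 41298)*(47231 - 32752) = 21083*14479 = 305260757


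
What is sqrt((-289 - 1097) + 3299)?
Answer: sqrt(1913) ≈ 43.738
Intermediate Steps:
sqrt((-289 - 1097) + 3299) = sqrt(-1386 + 3299) = sqrt(1913)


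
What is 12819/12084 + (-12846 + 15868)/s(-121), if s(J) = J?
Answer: -11655583/487388 ≈ -23.914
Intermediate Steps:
12819/12084 + (-12846 + 15868)/s(-121) = 12819/12084 + (-12846 + 15868)/(-121) = 12819*(1/12084) + 3022*(-1/121) = 4273/4028 - 3022/121 = -11655583/487388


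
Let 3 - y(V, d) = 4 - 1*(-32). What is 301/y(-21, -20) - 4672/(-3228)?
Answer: -22707/2959 ≈ -7.6739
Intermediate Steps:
y(V, d) = -33 (y(V, d) = 3 - (4 - 1*(-32)) = 3 - (4 + 32) = 3 - 1*36 = 3 - 36 = -33)
301/y(-21, -20) - 4672/(-3228) = 301/(-33) - 4672/(-3228) = 301*(-1/33) - 4672*(-1/3228) = -301/33 + 1168/807 = -22707/2959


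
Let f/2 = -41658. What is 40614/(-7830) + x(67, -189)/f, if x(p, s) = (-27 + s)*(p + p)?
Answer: -43849507/9060615 ≈ -4.8396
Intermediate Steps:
f = -83316 (f = 2*(-41658) = -83316)
x(p, s) = 2*p*(-27 + s) (x(p, s) = (-27 + s)*(2*p) = 2*p*(-27 + s))
40614/(-7830) + x(67, -189)/f = 40614/(-7830) + (2*67*(-27 - 189))/(-83316) = 40614*(-1/7830) + (2*67*(-216))*(-1/83316) = -6769/1305 - 28944*(-1/83316) = -6769/1305 + 2412/6943 = -43849507/9060615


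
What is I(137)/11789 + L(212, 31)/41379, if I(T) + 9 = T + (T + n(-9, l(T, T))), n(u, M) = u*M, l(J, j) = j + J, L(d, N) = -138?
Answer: -30900687/162605677 ≈ -0.19003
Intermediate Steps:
l(J, j) = J + j
n(u, M) = M*u
I(T) = -9 - 16*T (I(T) = -9 + (T + (T + (T + T)*(-9))) = -9 + (T + (T + (2*T)*(-9))) = -9 + (T + (T - 18*T)) = -9 + (T - 17*T) = -9 - 16*T)
I(137)/11789 + L(212, 31)/41379 = (-9 - 16*137)/11789 - 138/41379 = (-9 - 2192)*(1/11789) - 138*1/41379 = -2201*1/11789 - 46/13793 = -2201/11789 - 46/13793 = -30900687/162605677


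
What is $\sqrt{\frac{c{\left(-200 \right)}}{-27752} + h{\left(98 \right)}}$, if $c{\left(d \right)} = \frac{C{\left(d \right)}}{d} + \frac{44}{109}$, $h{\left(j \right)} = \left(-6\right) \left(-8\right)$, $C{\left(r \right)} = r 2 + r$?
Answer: $\frac{\sqrt{109804896246506}}{1512484} \approx 6.9282$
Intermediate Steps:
$C{\left(r \right)} = 3 r$ ($C{\left(r \right)} = 2 r + r = 3 r$)
$h{\left(j \right)} = 48$
$c{\left(d \right)} = \frac{371}{109}$ ($c{\left(d \right)} = \frac{3 d}{d} + \frac{44}{109} = 3 + 44 \cdot \frac{1}{109} = 3 + \frac{44}{109} = \frac{371}{109}$)
$\sqrt{\frac{c{\left(-200 \right)}}{-27752} + h{\left(98 \right)}} = \sqrt{\frac{371}{109 \left(-27752\right)} + 48} = \sqrt{\frac{371}{109} \left(- \frac{1}{27752}\right) + 48} = \sqrt{- \frac{371}{3024968} + 48} = \sqrt{\frac{145198093}{3024968}} = \frac{\sqrt{109804896246506}}{1512484}$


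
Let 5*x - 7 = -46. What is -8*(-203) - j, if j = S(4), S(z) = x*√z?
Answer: 8198/5 ≈ 1639.6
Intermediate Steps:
x = -39/5 (x = 7/5 + (⅕)*(-46) = 7/5 - 46/5 = -39/5 ≈ -7.8000)
S(z) = -39*√z/5
j = -78/5 (j = -39*√4/5 = -39/5*2 = -78/5 ≈ -15.600)
-8*(-203) - j = -8*(-203) - 1*(-78/5) = 1624 + 78/5 = 8198/5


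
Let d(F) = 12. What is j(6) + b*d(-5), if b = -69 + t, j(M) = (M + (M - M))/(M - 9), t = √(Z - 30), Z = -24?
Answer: -830 + 36*I*√6 ≈ -830.0 + 88.182*I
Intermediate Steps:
t = 3*I*√6 (t = √(-24 - 30) = √(-54) = 3*I*√6 ≈ 7.3485*I)
j(M) = M/(-9 + M) (j(M) = (M + 0)/(-9 + M) = M/(-9 + M))
b = -69 + 3*I*√6 ≈ -69.0 + 7.3485*I
j(6) + b*d(-5) = 6/(-9 + 6) + (-69 + 3*I*√6)*12 = 6/(-3) + (-828 + 36*I*√6) = 6*(-⅓) + (-828 + 36*I*√6) = -2 + (-828 + 36*I*√6) = -830 + 36*I*√6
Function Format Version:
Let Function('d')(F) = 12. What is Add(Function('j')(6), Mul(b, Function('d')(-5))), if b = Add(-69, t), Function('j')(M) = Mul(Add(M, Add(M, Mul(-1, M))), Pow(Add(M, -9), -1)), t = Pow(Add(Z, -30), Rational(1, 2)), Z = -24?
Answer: Add(-830, Mul(36, I, Pow(6, Rational(1, 2)))) ≈ Add(-830.00, Mul(88.182, I))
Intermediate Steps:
t = Mul(3, I, Pow(6, Rational(1, 2))) (t = Pow(Add(-24, -30), Rational(1, 2)) = Pow(-54, Rational(1, 2)) = Mul(3, I, Pow(6, Rational(1, 2))) ≈ Mul(7.3485, I))
Function('j')(M) = Mul(M, Pow(Add(-9, M), -1)) (Function('j')(M) = Mul(Add(M, 0), Pow(Add(-9, M), -1)) = Mul(M, Pow(Add(-9, M), -1)))
b = Add(-69, Mul(3, I, Pow(6, Rational(1, 2)))) ≈ Add(-69.000, Mul(7.3485, I))
Add(Function('j')(6), Mul(b, Function('d')(-5))) = Add(Mul(6, Pow(Add(-9, 6), -1)), Mul(Add(-69, Mul(3, I, Pow(6, Rational(1, 2)))), 12)) = Add(Mul(6, Pow(-3, -1)), Add(-828, Mul(36, I, Pow(6, Rational(1, 2))))) = Add(Mul(6, Rational(-1, 3)), Add(-828, Mul(36, I, Pow(6, Rational(1, 2))))) = Add(-2, Add(-828, Mul(36, I, Pow(6, Rational(1, 2))))) = Add(-830, Mul(36, I, Pow(6, Rational(1, 2))))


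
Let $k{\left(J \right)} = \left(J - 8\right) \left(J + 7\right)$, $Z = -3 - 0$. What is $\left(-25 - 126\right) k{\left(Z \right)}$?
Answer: $6644$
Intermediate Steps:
$Z = -3$ ($Z = -3 + 0 = -3$)
$k{\left(J \right)} = \left(-8 + J\right) \left(7 + J\right)$
$\left(-25 - 126\right) k{\left(Z \right)} = \left(-25 - 126\right) \left(-56 + \left(-3\right)^{2} - -3\right) = \left(-25 - 126\right) \left(-56 + 9 + 3\right) = \left(-151\right) \left(-44\right) = 6644$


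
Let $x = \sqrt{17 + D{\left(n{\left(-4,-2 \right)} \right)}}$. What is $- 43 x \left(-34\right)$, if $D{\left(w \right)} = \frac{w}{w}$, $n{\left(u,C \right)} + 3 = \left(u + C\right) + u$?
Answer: $4386 \sqrt{2} \approx 6202.7$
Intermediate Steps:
$n{\left(u,C \right)} = -3 + C + 2 u$ ($n{\left(u,C \right)} = -3 + \left(\left(u + C\right) + u\right) = -3 + \left(\left(C + u\right) + u\right) = -3 + \left(C + 2 u\right) = -3 + C + 2 u$)
$D{\left(w \right)} = 1$
$x = 3 \sqrt{2}$ ($x = \sqrt{17 + 1} = \sqrt{18} = 3 \sqrt{2} \approx 4.2426$)
$- 43 x \left(-34\right) = - 43 \cdot 3 \sqrt{2} \left(-34\right) = - 129 \sqrt{2} \left(-34\right) = 4386 \sqrt{2}$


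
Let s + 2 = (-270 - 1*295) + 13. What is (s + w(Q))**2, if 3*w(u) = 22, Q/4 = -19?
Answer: 2689600/9 ≈ 2.9884e+5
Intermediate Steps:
Q = -76 (Q = 4*(-19) = -76)
w(u) = 22/3 (w(u) = (1/3)*22 = 22/3)
s = -554 (s = -2 + ((-270 - 1*295) + 13) = -2 + ((-270 - 295) + 13) = -2 + (-565 + 13) = -2 - 552 = -554)
(s + w(Q))**2 = (-554 + 22/3)**2 = (-1640/3)**2 = 2689600/9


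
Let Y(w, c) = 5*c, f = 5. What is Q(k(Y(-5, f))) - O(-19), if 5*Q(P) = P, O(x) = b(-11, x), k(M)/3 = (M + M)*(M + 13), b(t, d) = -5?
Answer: 1145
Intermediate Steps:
k(M) = 6*M*(13 + M) (k(M) = 3*((M + M)*(M + 13)) = 3*((2*M)*(13 + M)) = 3*(2*M*(13 + M)) = 6*M*(13 + M))
O(x) = -5
Q(P) = P/5
Q(k(Y(-5, f))) - O(-19) = (6*(5*5)*(13 + 5*5))/5 - 1*(-5) = (6*25*(13 + 25))/5 + 5 = (6*25*38)/5 + 5 = (1/5)*5700 + 5 = 1140 + 5 = 1145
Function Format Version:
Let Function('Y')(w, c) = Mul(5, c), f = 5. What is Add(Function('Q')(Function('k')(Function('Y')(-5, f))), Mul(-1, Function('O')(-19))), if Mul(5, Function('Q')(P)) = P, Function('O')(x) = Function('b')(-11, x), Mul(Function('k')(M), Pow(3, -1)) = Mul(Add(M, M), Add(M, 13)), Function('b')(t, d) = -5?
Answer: 1145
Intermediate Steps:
Function('k')(M) = Mul(6, M, Add(13, M)) (Function('k')(M) = Mul(3, Mul(Add(M, M), Add(M, 13))) = Mul(3, Mul(Mul(2, M), Add(13, M))) = Mul(3, Mul(2, M, Add(13, M))) = Mul(6, M, Add(13, M)))
Function('O')(x) = -5
Function('Q')(P) = Mul(Rational(1, 5), P)
Add(Function('Q')(Function('k')(Function('Y')(-5, f))), Mul(-1, Function('O')(-19))) = Add(Mul(Rational(1, 5), Mul(6, Mul(5, 5), Add(13, Mul(5, 5)))), Mul(-1, -5)) = Add(Mul(Rational(1, 5), Mul(6, 25, Add(13, 25))), 5) = Add(Mul(Rational(1, 5), Mul(6, 25, 38)), 5) = Add(Mul(Rational(1, 5), 5700), 5) = Add(1140, 5) = 1145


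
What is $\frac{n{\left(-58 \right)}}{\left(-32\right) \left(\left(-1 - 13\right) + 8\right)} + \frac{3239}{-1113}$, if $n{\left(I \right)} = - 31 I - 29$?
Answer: $\frac{449003}{71232} \approx 6.3034$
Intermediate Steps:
$n{\left(I \right)} = -29 - 31 I$
$\frac{n{\left(-58 \right)}}{\left(-32\right) \left(\left(-1 - 13\right) + 8\right)} + \frac{3239}{-1113} = \frac{-29 - -1798}{\left(-32\right) \left(\left(-1 - 13\right) + 8\right)} + \frac{3239}{-1113} = \frac{-29 + 1798}{\left(-32\right) \left(\left(-1 - 13\right) + 8\right)} + 3239 \left(- \frac{1}{1113}\right) = \frac{1769}{\left(-32\right) \left(-14 + 8\right)} - \frac{3239}{1113} = \frac{1769}{\left(-32\right) \left(-6\right)} - \frac{3239}{1113} = \frac{1769}{192} - \frac{3239}{1113} = \frac{449003}{71232}$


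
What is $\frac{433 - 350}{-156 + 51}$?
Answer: $- \frac{83}{105} \approx -0.79048$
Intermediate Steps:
$\frac{433 - 350}{-156 + 51} = \frac{1}{-105} \cdot 83 = \left(- \frac{1}{105}\right) 83 = - \frac{83}{105}$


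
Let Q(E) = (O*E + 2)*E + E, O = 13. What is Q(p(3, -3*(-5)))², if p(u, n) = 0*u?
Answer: 0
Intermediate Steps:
p(u, n) = 0
Q(E) = E + E*(2 + 13*E) (Q(E) = (13*E + 2)*E + E = (2 + 13*E)*E + E = E*(2 + 13*E) + E = E + E*(2 + 13*E))
Q(p(3, -3*(-5)))² = (0*(3 + 13*0))² = (0*(3 + 0))² = (0*3)² = 0² = 0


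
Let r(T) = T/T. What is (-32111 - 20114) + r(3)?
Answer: -52224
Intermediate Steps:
r(T) = 1
(-32111 - 20114) + r(3) = (-32111 - 20114) + 1 = -52225 + 1 = -52224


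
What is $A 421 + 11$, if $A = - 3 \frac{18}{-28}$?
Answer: $\frac{11521}{14} \approx 822.93$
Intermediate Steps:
$A = \frac{27}{14}$ ($A = - 3 \cdot 18 \left(- \frac{1}{28}\right) = \left(-3\right) \left(- \frac{9}{14}\right) = \frac{27}{14} \approx 1.9286$)
$A 421 + 11 = \frac{27}{14} \cdot 421 + 11 = \frac{11367}{14} + 11 = \frac{11521}{14}$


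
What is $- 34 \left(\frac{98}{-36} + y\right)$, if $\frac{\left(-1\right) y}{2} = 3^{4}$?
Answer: $\frac{50405}{9} \approx 5600.6$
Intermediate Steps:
$y = -162$ ($y = - 2 \cdot 3^{4} = \left(-2\right) 81 = -162$)
$- 34 \left(\frac{98}{-36} + y\right) = - 34 \left(\frac{98}{-36} - 162\right) = - 34 \left(98 \left(- \frac{1}{36}\right) - 162\right) = - 34 \left(- \frac{49}{18} - 162\right) = \left(-34\right) \left(- \frac{2965}{18}\right) = \frac{50405}{9}$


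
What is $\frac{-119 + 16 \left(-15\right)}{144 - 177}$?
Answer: $\frac{359}{33} \approx 10.879$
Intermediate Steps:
$\frac{-119 + 16 \left(-15\right)}{144 - 177} = \frac{-119 - 240}{-33} = \left(-359\right) \left(- \frac{1}{33}\right) = \frac{359}{33}$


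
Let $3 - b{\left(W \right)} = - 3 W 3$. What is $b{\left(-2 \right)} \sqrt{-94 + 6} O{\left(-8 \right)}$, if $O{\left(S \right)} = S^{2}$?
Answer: $- 1920 i \sqrt{22} \approx - 9005.6 i$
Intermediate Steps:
$b{\left(W \right)} = 3 + 9 W$ ($b{\left(W \right)} = 3 - - 3 W 3 = 3 - - 9 W = 3 + 9 W$)
$b{\left(-2 \right)} \sqrt{-94 + 6} O{\left(-8 \right)} = \left(3 + 9 \left(-2\right)\right) \sqrt{-94 + 6} \left(-8\right)^{2} = \left(3 - 18\right) \sqrt{-88} \cdot 64 = - 15 \cdot 2 i \sqrt{22} \cdot 64 = - 30 i \sqrt{22} \cdot 64 = - 1920 i \sqrt{22}$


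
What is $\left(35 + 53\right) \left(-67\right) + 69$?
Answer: $-5827$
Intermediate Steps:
$\left(35 + 53\right) \left(-67\right) + 69 = 88 \left(-67\right) + 69 = -5896 + 69 = -5827$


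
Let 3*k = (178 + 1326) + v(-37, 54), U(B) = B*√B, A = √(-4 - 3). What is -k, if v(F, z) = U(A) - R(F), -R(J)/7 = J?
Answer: -415 - 7^(¾)*I^(3/2)/3 ≈ -413.99 - 1.0143*I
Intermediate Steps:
R(J) = -7*J
A = I*√7 (A = √(-7) = I*√7 ≈ 2.6458*I)
U(B) = B^(3/2)
v(F, z) = 7*F + 7^(¾)*I^(3/2) (v(F, z) = (I*√7)^(3/2) - (-7)*F = 7^(¾)*I^(3/2) + 7*F = 7*F + 7^(¾)*I^(3/2))
k = 415 + 7^(¾)*I^(3/2)/3 (k = ((178 + 1326) + (7*(-37) + 7^(¾)*I^(3/2)))/3 = (1504 + (-259 + 7^(¾)*I^(3/2)))/3 = (1245 + 7^(¾)*I^(3/2))/3 = 415 + 7^(¾)*I^(3/2)/3 ≈ 413.99 + 1.0143*I)
-k = -(415 + 7^(¾)*I^(3/2)/3) = -415 - 7^(¾)*I^(3/2)/3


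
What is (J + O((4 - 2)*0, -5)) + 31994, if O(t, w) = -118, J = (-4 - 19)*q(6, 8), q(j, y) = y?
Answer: 31692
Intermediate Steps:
J = -184 (J = (-4 - 19)*8 = -23*8 = -184)
(J + O((4 - 2)*0, -5)) + 31994 = (-184 - 118) + 31994 = -302 + 31994 = 31692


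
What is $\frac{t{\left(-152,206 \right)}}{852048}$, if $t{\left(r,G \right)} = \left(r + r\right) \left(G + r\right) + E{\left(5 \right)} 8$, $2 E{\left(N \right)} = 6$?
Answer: $- \frac{683}{35502} \approx -0.019238$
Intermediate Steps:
$E{\left(N \right)} = 3$ ($E{\left(N \right)} = \frac{1}{2} \cdot 6 = 3$)
$t{\left(r,G \right)} = 24 + 2 r \left(G + r\right)$ ($t{\left(r,G \right)} = \left(r + r\right) \left(G + r\right) + 3 \cdot 8 = 2 r \left(G + r\right) + 24 = 24 + 2 r \left(G + r\right)$)
$\frac{t{\left(-152,206 \right)}}{852048} = \frac{24 + 2 \left(-152\right)^{2} + 2 \cdot 206 \left(-152\right)}{852048} = \left(24 + 2 \cdot 23104 - 62624\right) \frac{1}{852048} = \left(24 + 46208 - 62624\right) \frac{1}{852048} = \left(-16392\right) \frac{1}{852048} = - \frac{683}{35502}$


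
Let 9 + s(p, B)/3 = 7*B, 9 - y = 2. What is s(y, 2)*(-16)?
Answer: -240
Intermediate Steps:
y = 7 (y = 9 - 1*2 = 9 - 2 = 7)
s(p, B) = -27 + 21*B (s(p, B) = -27 + 3*(7*B) = -27 + 21*B)
s(y, 2)*(-16) = (-27 + 21*2)*(-16) = (-27 + 42)*(-16) = 15*(-16) = -240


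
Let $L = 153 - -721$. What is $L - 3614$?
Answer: $-2740$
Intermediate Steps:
$L = 874$ ($L = 153 + 721 = 874$)
$L - 3614 = 874 - 3614 = -2740$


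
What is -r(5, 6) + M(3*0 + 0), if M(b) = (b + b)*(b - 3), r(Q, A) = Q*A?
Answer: -30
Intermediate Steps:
r(Q, A) = A*Q
M(b) = 2*b*(-3 + b) (M(b) = (2*b)*(-3 + b) = 2*b*(-3 + b))
-r(5, 6) + M(3*0 + 0) = -6*5 + 2*(3*0 + 0)*(-3 + (3*0 + 0)) = -1*30 + 2*(0 + 0)*(-3 + (0 + 0)) = -30 + 2*0*(-3 + 0) = -30 + 2*0*(-3) = -30 + 0 = -30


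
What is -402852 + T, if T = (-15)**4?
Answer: -352227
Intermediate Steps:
T = 50625
-402852 + T = -402852 + 50625 = -352227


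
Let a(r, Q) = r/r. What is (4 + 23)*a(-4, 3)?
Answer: 27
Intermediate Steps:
a(r, Q) = 1
(4 + 23)*a(-4, 3) = (4 + 23)*1 = 27*1 = 27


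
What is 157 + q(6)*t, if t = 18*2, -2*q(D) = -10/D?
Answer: 187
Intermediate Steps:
q(D) = 5/D (q(D) = -(-5)/D = 5/D)
t = 36
157 + q(6)*t = 157 + (5/6)*36 = 157 + (5*(⅙))*36 = 157 + (⅚)*36 = 157 + 30 = 187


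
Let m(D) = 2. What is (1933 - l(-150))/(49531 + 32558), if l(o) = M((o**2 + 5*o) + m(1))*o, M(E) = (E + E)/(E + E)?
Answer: 2083/82089 ≈ 0.025375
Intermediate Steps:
M(E) = 1 (M(E) = (2*E)/((2*E)) = (2*E)*(1/(2*E)) = 1)
l(o) = o (l(o) = 1*o = o)
(1933 - l(-150))/(49531 + 32558) = (1933 - 1*(-150))/(49531 + 32558) = (1933 + 150)/82089 = 2083*(1/82089) = 2083/82089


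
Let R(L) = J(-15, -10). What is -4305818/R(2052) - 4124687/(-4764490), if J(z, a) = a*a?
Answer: -512865358353/11911225 ≈ -43057.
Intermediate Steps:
J(z, a) = a**2
R(L) = 100 (R(L) = (-10)**2 = 100)
-4305818/R(2052) - 4124687/(-4764490) = -4305818/100 - 4124687/(-4764490) = -4305818*1/100 - 4124687*(-1/4764490) = -2152909/50 + 4124687/4764490 = -512865358353/11911225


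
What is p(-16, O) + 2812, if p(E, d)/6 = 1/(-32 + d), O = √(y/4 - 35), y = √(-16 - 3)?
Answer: 2812 - 6/(32 - √(-140 + I*√19)/2) ≈ 2811.8 - 0.03371*I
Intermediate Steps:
y = I*√19 (y = √(-19) = I*√19 ≈ 4.3589*I)
O = √(-35 + I*√19/4) (O = √((I*√19)/4 - 35) = √((I*√19)*(¼) - 35) = √(I*√19/4 - 35) = √(-35 + I*√19/4) ≈ 0.09209 + 5.9168*I)
p(E, d) = 6/(-32 + d)
p(-16, O) + 2812 = 6/(-32 + √(-140 + I*√19)/2) + 2812 = 2812 + 6/(-32 + √(-140 + I*√19)/2)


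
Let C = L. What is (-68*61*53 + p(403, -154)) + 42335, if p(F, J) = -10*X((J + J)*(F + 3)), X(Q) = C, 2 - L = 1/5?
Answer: -177527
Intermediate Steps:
L = 9/5 (L = 2 - 1/5 = 2 - 1*⅕ = 2 - ⅕ = 9/5 ≈ 1.8000)
C = 9/5 ≈ 1.8000
X(Q) = 9/5
p(F, J) = -18 (p(F, J) = -10*9/5 = -18)
(-68*61*53 + p(403, -154)) + 42335 = (-68*61*53 - 18) + 42335 = (-4148*53 - 18) + 42335 = (-219844 - 18) + 42335 = -219862 + 42335 = -177527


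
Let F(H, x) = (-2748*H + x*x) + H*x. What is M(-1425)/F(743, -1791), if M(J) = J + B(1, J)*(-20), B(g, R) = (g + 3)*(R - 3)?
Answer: -37605/54932 ≈ -0.68457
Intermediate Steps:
B(g, R) = (-3 + R)*(3 + g) (B(g, R) = (3 + g)*(-3 + R) = (-3 + R)*(3 + g))
F(H, x) = x² - 2748*H + H*x (F(H, x) = (-2748*H + x²) + H*x = (x² - 2748*H) + H*x = x² - 2748*H + H*x)
M(J) = 240 - 79*J (M(J) = J + (-9 - 3*1 + 3*J + J*1)*(-20) = J + (-9 - 3 + 3*J + J)*(-20) = J + (-12 + 4*J)*(-20) = J + (240 - 80*J) = 240 - 79*J)
M(-1425)/F(743, -1791) = (240 - 79*(-1425))/((-1791)² - 2748*743 + 743*(-1791)) = (240 + 112575)/(3207681 - 2041764 - 1330713) = 112815/(-164796) = 112815*(-1/164796) = -37605/54932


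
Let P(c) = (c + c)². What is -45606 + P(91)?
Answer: -12482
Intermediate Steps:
P(c) = 4*c² (P(c) = (2*c)² = 4*c²)
-45606 + P(91) = -45606 + 4*91² = -45606 + 4*8281 = -45606 + 33124 = -12482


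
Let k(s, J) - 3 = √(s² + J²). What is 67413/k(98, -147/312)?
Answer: -2187417024/103781921 + 343536648*√43265/103781921 ≈ 667.45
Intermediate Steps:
k(s, J) = 3 + √(J² + s²) (k(s, J) = 3 + √(s² + J²) = 3 + √(J² + s²))
67413/k(98, -147/312) = 67413/(3 + √((-147/312)² + 98²)) = 67413/(3 + √((-147*1/312)² + 9604)) = 67413/(3 + √((-49/104)² + 9604)) = 67413/(3 + √(2401/10816 + 9604)) = 67413/(3 + √(103879265/10816)) = 67413/(3 + 49*√43265/104)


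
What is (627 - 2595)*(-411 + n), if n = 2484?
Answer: -4079664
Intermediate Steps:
(627 - 2595)*(-411 + n) = (627 - 2595)*(-411 + 2484) = -1968*2073 = -4079664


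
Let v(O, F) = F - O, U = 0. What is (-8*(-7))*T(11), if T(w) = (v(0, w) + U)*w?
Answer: 6776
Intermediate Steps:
T(w) = w² (T(w) = ((w - 1*0) + 0)*w = ((w + 0) + 0)*w = (w + 0)*w = w*w = w²)
(-8*(-7))*T(11) = -8*(-7)*11² = 56*121 = 6776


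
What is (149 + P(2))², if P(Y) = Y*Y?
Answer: 23409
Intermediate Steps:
P(Y) = Y²
(149 + P(2))² = (149 + 2²)² = (149 + 4)² = 153² = 23409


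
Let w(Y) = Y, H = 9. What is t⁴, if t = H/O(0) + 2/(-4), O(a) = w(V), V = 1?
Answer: 83521/16 ≈ 5220.1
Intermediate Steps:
O(a) = 1
t = 17/2 (t = 9/1 + 2/(-4) = 9*1 + 2*(-¼) = 9 - ½ = 17/2 ≈ 8.5000)
t⁴ = (17/2)⁴ = 83521/16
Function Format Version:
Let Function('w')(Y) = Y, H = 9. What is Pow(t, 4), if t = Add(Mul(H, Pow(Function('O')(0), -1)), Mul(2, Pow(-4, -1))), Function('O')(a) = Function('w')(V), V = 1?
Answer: Rational(83521, 16) ≈ 5220.1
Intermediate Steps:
Function('O')(a) = 1
t = Rational(17, 2) (t = Add(Mul(9, Pow(1, -1)), Mul(2, Pow(-4, -1))) = Add(Mul(9, 1), Mul(2, Rational(-1, 4))) = Add(9, Rational(-1, 2)) = Rational(17, 2) ≈ 8.5000)
Pow(t, 4) = Pow(Rational(17, 2), 4) = Rational(83521, 16)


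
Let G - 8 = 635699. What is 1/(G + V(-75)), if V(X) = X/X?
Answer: 1/635708 ≈ 1.5730e-6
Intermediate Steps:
V(X) = 1
G = 635707 (G = 8 + 635699 = 635707)
1/(G + V(-75)) = 1/(635707 + 1) = 1/635708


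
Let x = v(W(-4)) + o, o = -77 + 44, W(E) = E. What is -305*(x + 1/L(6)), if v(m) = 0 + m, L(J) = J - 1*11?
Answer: 11346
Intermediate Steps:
L(J) = -11 + J (L(J) = J - 11 = -11 + J)
o = -33
v(m) = m
x = -37 (x = -4 - 33 = -37)
-305*(x + 1/L(6)) = -305*(-37 + 1/(-11 + 6)) = -305*(-37 + 1/(-5)) = -305*(-37 - ⅕) = -305*(-186/5) = 11346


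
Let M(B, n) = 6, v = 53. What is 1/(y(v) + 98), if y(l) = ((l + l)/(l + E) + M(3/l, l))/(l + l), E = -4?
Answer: 2597/254706 ≈ 0.010196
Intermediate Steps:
y(l) = (6 + 2*l/(-4 + l))/(2*l) (y(l) = ((l + l)/(l - 4) + 6)/(l + l) = ((2*l)/(-4 + l) + 6)/((2*l)) = (1/(2*l))*(2*l/(-4 + l) + 6) = (1/(2*l))*(6 + 2*l/(-4 + l)) = (6 + 2*l/(-4 + l))/(2*l))
1/(y(v) + 98) = 1/(4*(-3 + 53)/(53*(-4 + 53)) + 98) = 1/(4*(1/53)*50/49 + 98) = 1/(4*(1/53)*(1/49)*50 + 98) = 1/(200/2597 + 98) = 1/(254706/2597) = 2597/254706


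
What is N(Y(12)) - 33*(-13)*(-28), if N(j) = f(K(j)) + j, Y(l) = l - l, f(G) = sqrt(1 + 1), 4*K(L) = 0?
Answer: -12012 + sqrt(2) ≈ -12011.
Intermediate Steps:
K(L) = 0 (K(L) = (1/4)*0 = 0)
f(G) = sqrt(2)
Y(l) = 0
N(j) = j + sqrt(2) (N(j) = sqrt(2) + j = j + sqrt(2))
N(Y(12)) - 33*(-13)*(-28) = (0 + sqrt(2)) - 33*(-13)*(-28) = sqrt(2) + 429*(-28) = sqrt(2) - 12012 = -12012 + sqrt(2)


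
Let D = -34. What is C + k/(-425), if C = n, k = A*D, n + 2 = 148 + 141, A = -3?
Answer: 7169/25 ≈ 286.76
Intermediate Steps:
n = 287 (n = -2 + (148 + 141) = -2 + 289 = 287)
k = 102 (k = -3*(-34) = 102)
C = 287
C + k/(-425) = 287 + 102/(-425) = 287 + 102*(-1/425) = 287 - 6/25 = 7169/25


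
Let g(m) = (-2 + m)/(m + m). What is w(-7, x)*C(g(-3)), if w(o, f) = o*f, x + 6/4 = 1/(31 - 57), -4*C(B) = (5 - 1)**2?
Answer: -560/13 ≈ -43.077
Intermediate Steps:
g(m) = (-2 + m)/(2*m) (g(m) = (-2 + m)/((2*m)) = (-2 + m)*(1/(2*m)) = (-2 + m)/(2*m))
C(B) = -4 (C(B) = -(5 - 1)**2/4 = -1/4*4**2 = -1/4*16 = -4)
x = -20/13 (x = -3/2 + 1/(31 - 57) = -3/2 + 1/(-26) = -3/2 - 1/26 = -20/13 ≈ -1.5385)
w(o, f) = f*o
w(-7, x)*C(g(-3)) = -20/13*(-7)*(-4) = (140/13)*(-4) = -560/13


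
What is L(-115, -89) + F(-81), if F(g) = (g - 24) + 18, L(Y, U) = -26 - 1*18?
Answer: -131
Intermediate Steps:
L(Y, U) = -44 (L(Y, U) = -26 - 18 = -44)
F(g) = -6 + g (F(g) = (-24 + g) + 18 = -6 + g)
L(-115, -89) + F(-81) = -44 + (-6 - 81) = -44 - 87 = -131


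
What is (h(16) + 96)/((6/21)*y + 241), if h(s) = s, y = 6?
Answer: 784/1699 ≈ 0.46145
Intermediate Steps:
(h(16) + 96)/((6/21)*y + 241) = (16 + 96)/((6/21)*6 + 241) = 112/((6*(1/21))*6 + 241) = 112/((2/7)*6 + 241) = 112/(12/7 + 241) = 112/(1699/7) = 112*(7/1699) = 784/1699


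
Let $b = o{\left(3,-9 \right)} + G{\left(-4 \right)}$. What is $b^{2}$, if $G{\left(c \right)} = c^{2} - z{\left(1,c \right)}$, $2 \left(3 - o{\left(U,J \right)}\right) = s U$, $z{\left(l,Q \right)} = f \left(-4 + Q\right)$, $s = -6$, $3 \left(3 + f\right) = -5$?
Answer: $\frac{784}{9} \approx 87.111$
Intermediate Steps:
$f = - \frac{14}{3}$ ($f = -3 + \frac{1}{3} \left(-5\right) = -3 - \frac{5}{3} = - \frac{14}{3} \approx -4.6667$)
$z{\left(l,Q \right)} = \frac{56}{3} - \frac{14 Q}{3}$ ($z{\left(l,Q \right)} = - \frac{14 \left(-4 + Q\right)}{3} = \frac{56}{3} - \frac{14 Q}{3}$)
$o{\left(U,J \right)} = 3 + 3 U$ ($o{\left(U,J \right)} = 3 - \frac{\left(-6\right) U}{2} = 3 + 3 U$)
$G{\left(c \right)} = - \frac{56}{3} + c^{2} + \frac{14 c}{3}$ ($G{\left(c \right)} = c^{2} - \left(\frac{56}{3} - \frac{14 c}{3}\right) = c^{2} + \left(- \frac{56}{3} + \frac{14 c}{3}\right) = - \frac{56}{3} + c^{2} + \frac{14 c}{3}$)
$b = - \frac{28}{3}$ ($b = \left(3 + 3 \cdot 3\right) + \left(- \frac{56}{3} + \left(-4\right)^{2} + \frac{14}{3} \left(-4\right)\right) = \left(3 + 9\right) - \frac{64}{3} = 12 - \frac{64}{3} = - \frac{28}{3} \approx -9.3333$)
$b^{2} = \left(- \frac{28}{3}\right)^{2} = \frac{784}{9}$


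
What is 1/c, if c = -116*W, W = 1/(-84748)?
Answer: 21187/29 ≈ 730.59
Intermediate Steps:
W = -1/84748 ≈ -1.1800e-5
c = 29/21187 (c = -116*(-1/84748) = 29/21187 ≈ 0.0013688)
1/c = 1/(29/21187) = 21187/29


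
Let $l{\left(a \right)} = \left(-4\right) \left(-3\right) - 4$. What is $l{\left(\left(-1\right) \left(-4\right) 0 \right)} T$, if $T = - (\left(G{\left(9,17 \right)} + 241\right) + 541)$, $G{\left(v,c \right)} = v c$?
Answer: $-7480$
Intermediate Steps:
$G{\left(v,c \right)} = c v$
$l{\left(a \right)} = 8$ ($l{\left(a \right)} = 12 - 4 = 8$)
$T = -935$ ($T = - (\left(17 \cdot 9 + 241\right) + 541) = - (\left(153 + 241\right) + 541) = - (394 + 541) = \left(-1\right) 935 = -935$)
$l{\left(\left(-1\right) \left(-4\right) 0 \right)} T = 8 \left(-935\right) = -7480$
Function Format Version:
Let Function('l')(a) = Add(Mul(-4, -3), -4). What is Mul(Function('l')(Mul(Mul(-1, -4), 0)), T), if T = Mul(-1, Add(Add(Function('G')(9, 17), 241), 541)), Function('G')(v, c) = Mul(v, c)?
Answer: -7480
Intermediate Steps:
Function('G')(v, c) = Mul(c, v)
Function('l')(a) = 8 (Function('l')(a) = Add(12, -4) = 8)
T = -935 (T = Mul(-1, Add(Add(Mul(17, 9), 241), 541)) = Mul(-1, Add(Add(153, 241), 541)) = Mul(-1, Add(394, 541)) = Mul(-1, 935) = -935)
Mul(Function('l')(Mul(Mul(-1, -4), 0)), T) = Mul(8, -935) = -7480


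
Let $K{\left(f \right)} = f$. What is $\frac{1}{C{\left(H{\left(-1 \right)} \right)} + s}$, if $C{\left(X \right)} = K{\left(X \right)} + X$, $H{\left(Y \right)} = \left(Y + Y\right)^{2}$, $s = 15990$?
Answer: $\frac{1}{15998} \approx 6.2508 \cdot 10^{-5}$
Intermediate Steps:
$H{\left(Y \right)} = 4 Y^{2}$ ($H{\left(Y \right)} = \left(2 Y\right)^{2} = 4 Y^{2}$)
$C{\left(X \right)} = 2 X$ ($C{\left(X \right)} = X + X = 2 X$)
$\frac{1}{C{\left(H{\left(-1 \right)} \right)} + s} = \frac{1}{2 \cdot 4 \left(-1\right)^{2} + 15990} = \frac{1}{2 \cdot 4 \cdot 1 + 15990} = \frac{1}{2 \cdot 4 + 15990} = \frac{1}{8 + 15990} = \frac{1}{15998}$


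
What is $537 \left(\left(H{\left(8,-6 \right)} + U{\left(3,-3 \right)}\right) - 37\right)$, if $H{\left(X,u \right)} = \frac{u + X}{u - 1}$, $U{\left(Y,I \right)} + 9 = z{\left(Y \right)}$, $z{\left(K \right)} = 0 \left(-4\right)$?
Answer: $- \frac{173988}{7} \approx -24855.0$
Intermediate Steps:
$z{\left(K \right)} = 0$
$U{\left(Y,I \right)} = -9$ ($U{\left(Y,I \right)} = -9 + 0 = -9$)
$H{\left(X,u \right)} = \frac{X + u}{-1 + u}$
$537 \left(\left(H{\left(8,-6 \right)} + U{\left(3,-3 \right)}\right) - 37\right) = 537 \left(\left(\frac{8 - 6}{-1 - 6} - 9\right) - 37\right) = 537 \left(\left(\frac{1}{-7} \cdot 2 - 9\right) - 37\right) = 537 \left(\left(\left(- \frac{1}{7}\right) 2 - 9\right) - 37\right) = 537 \left(\left(- \frac{2}{7} - 9\right) - 37\right) = 537 \left(- \frac{65}{7} - 37\right) = 537 \left(- \frac{324}{7}\right) = - \frac{173988}{7}$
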